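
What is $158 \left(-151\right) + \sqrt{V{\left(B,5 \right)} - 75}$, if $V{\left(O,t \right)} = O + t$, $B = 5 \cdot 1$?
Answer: $-23858 + i \sqrt{65} \approx -23858.0 + 8.0623 i$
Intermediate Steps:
$B = 5$
$158 \left(-151\right) + \sqrt{V{\left(B,5 \right)} - 75} = 158 \left(-151\right) + \sqrt{\left(5 + 5\right) - 75} = -23858 + \sqrt{10 - 75} = -23858 + \sqrt{-65} = -23858 + i \sqrt{65}$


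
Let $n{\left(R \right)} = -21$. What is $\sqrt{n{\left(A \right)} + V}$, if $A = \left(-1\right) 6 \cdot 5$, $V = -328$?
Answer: $i \sqrt{349} \approx 18.682 i$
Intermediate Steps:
$A = -30$ ($A = \left(-6\right) 5 = -30$)
$\sqrt{n{\left(A \right)} + V} = \sqrt{-21 - 328} = \sqrt{-349} = i \sqrt{349}$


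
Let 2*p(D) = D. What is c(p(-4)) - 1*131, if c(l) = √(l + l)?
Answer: -131 + 2*I ≈ -131.0 + 2.0*I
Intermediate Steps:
p(D) = D/2
c(l) = √2*√l (c(l) = √(2*l) = √2*√l)
c(p(-4)) - 1*131 = √2*√((½)*(-4)) - 1*131 = √2*√(-2) - 131 = √2*(I*√2) - 131 = 2*I - 131 = -131 + 2*I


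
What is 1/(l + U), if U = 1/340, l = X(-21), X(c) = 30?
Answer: 340/10201 ≈ 0.033330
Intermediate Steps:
l = 30
U = 1/340 ≈ 0.0029412
1/(l + U) = 1/(30 + 1/340) = 1/(10201/340) = 340/10201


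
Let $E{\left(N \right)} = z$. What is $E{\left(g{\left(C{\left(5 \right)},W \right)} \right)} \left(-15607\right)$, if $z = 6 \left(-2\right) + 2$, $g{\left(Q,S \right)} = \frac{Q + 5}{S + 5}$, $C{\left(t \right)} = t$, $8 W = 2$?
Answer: $156070$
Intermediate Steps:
$W = \frac{1}{4}$ ($W = \frac{1}{8} \cdot 2 = \frac{1}{4} \approx 0.25$)
$g{\left(Q,S \right)} = \frac{5 + Q}{5 + S}$
$z = -10$ ($z = -12 + 2 = -10$)
$E{\left(N \right)} = -10$
$E{\left(g{\left(C{\left(5 \right)},W \right)} \right)} \left(-15607\right) = \left(-10\right) \left(-15607\right) = 156070$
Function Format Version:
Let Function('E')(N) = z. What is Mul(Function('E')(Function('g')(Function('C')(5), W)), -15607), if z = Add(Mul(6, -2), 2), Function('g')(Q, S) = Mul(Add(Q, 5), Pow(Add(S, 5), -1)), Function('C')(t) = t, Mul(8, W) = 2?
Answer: 156070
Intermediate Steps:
W = Rational(1, 4) (W = Mul(Rational(1, 8), 2) = Rational(1, 4) ≈ 0.25000)
Function('g')(Q, S) = Mul(Pow(Add(5, S), -1), Add(5, Q)) (Function('g')(Q, S) = Mul(Add(5, Q), Pow(Add(5, S), -1)) = Mul(Pow(Add(5, S), -1), Add(5, Q)))
z = -10 (z = Add(-12, 2) = -10)
Function('E')(N) = -10
Mul(Function('E')(Function('g')(Function('C')(5), W)), -15607) = Mul(-10, -15607) = 156070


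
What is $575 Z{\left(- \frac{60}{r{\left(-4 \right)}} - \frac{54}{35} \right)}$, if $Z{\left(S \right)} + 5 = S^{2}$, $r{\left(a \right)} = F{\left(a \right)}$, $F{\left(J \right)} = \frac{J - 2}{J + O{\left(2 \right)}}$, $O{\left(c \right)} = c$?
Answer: $\frac{12934993}{49} \approx 2.6398 \cdot 10^{5}$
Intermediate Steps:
$F{\left(J \right)} = \frac{-2 + J}{2 + J}$ ($F{\left(J \right)} = \frac{J - 2}{J + 2} = \frac{-2 + J}{2 + J}$)
$r{\left(a \right)} = \frac{-2 + a}{2 + a}$
$Z{\left(S \right)} = -5 + S^{2}$
$575 Z{\left(- \frac{60}{r{\left(-4 \right)}} - \frac{54}{35} \right)} = 575 \left(-5 + \left(- \frac{60}{\frac{1}{2 - 4} \left(-2 - 4\right)} - \frac{54}{35}\right)^{2}\right) = 575 \left(-5 + \left(- \frac{60}{\frac{1}{-2} \left(-6\right)} - \frac{54}{35}\right)^{2}\right) = 575 \left(-5 + \left(- \frac{60}{\left(- \frac{1}{2}\right) \left(-6\right)} - \frac{54}{35}\right)^{2}\right) = 575 \left(-5 + \left(- \frac{60}{3} - \frac{54}{35}\right)^{2}\right) = 575 \left(-5 + \left(\left(-60\right) \frac{1}{3} - \frac{54}{35}\right)^{2}\right) = 575 \left(-5 + \left(-20 - \frac{54}{35}\right)^{2}\right) = 575 \left(-5 + \left(- \frac{754}{35}\right)^{2}\right) = 575 \left(-5 + \frac{568516}{1225}\right) = 575 \cdot \frac{562391}{1225} = \frac{12934993}{49}$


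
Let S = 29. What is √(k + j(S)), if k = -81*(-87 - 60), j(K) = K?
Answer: 4*√746 ≈ 109.25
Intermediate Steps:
k = 11907 (k = -81*(-147) = 11907)
√(k + j(S)) = √(11907 + 29) = √11936 = 4*√746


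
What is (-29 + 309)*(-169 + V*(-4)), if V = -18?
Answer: -27160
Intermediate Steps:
(-29 + 309)*(-169 + V*(-4)) = (-29 + 309)*(-169 - 18*(-4)) = 280*(-169 + 72) = 280*(-97) = -27160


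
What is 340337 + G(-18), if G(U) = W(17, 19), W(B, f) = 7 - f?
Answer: 340325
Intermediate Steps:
G(U) = -12 (G(U) = 7 - 1*19 = 7 - 19 = -12)
340337 + G(-18) = 340337 - 12 = 340325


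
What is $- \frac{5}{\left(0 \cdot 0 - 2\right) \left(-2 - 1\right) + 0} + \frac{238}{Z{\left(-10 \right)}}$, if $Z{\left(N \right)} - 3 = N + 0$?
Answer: $- \frac{209}{6} \approx -34.833$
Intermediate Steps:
$Z{\left(N \right)} = 3 + N$ ($Z{\left(N \right)} = 3 + \left(N + 0\right) = 3 + N$)
$- \frac{5}{\left(0 \cdot 0 - 2\right) \left(-2 - 1\right) + 0} + \frac{238}{Z{\left(-10 \right)}} = - \frac{5}{\left(0 \cdot 0 - 2\right) \left(-2 - 1\right) + 0} + \frac{238}{3 - 10} = - \frac{5}{\left(0 - 2\right) \left(-2 - 1\right) + 0} + \frac{238}{-7} = - \frac{5}{\left(-2\right) \left(-3\right) + 0} + 238 \left(- \frac{1}{7}\right) = - \frac{5}{6 + 0} - 34 = - \frac{5}{6} - 34 = - \frac{209}{6}$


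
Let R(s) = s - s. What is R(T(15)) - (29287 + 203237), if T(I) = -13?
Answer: -232524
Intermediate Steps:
R(s) = 0
R(T(15)) - (29287 + 203237) = 0 - (29287 + 203237) = 0 - 1*232524 = 0 - 232524 = -232524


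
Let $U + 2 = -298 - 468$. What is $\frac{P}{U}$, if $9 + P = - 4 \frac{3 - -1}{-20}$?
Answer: $\frac{41}{3840} \approx 0.010677$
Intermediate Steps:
$U = -768$ ($U = -2 - 766 = -768$)
$P = - \frac{41}{5}$ ($P = -9 - 4 \frac{3 - -1}{-20} = -9 - 4 \left(3 + 1\right) \left(- \frac{1}{20}\right) = -9 - 4 \cdot 4 \left(- \frac{1}{20}\right) = -9 - - \frac{4}{5} = -9 + \frac{4}{5} = - \frac{41}{5} \approx -8.2$)
$\frac{P}{U} = - \frac{41}{5 \left(-768\right)} = \left(- \frac{41}{5}\right) \left(- \frac{1}{768}\right) = \frac{41}{3840}$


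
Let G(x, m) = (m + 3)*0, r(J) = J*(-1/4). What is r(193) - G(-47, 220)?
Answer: -193/4 ≈ -48.250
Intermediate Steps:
r(J) = -J/4 (r(J) = J*(-1*¼) = J*(-¼) = -J/4)
G(x, m) = 0 (G(x, m) = (3 + m)*0 = 0)
r(193) - G(-47, 220) = -¼*193 - 1*0 = -193/4 + 0 = -193/4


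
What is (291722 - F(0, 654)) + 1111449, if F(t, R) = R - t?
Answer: 1402517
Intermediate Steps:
(291722 - F(0, 654)) + 1111449 = (291722 - (654 - 1*0)) + 1111449 = (291722 - (654 + 0)) + 1111449 = (291722 - 1*654) + 1111449 = (291722 - 654) + 1111449 = 291068 + 1111449 = 1402517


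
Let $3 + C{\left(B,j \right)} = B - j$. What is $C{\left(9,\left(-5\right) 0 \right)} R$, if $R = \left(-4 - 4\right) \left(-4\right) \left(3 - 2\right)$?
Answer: $192$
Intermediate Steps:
$C{\left(B,j \right)} = -3 + B - j$ ($C{\left(B,j \right)} = -3 + \left(B - j\right) = -3 + B - j$)
$R = 32$ ($R = \left(-8\right) \left(-4\right) 1 = 32 \cdot 1 = 32$)
$C{\left(9,\left(-5\right) 0 \right)} R = \left(-3 + 9 - \left(-5\right) 0\right) 32 = \left(-3 + 9 - 0\right) 32 = \left(-3 + 9 + 0\right) 32 = 6 \cdot 32 = 192$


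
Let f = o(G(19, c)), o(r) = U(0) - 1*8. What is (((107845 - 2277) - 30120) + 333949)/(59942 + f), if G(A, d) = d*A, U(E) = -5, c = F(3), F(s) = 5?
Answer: 409397/59929 ≈ 6.8314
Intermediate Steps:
c = 5
G(A, d) = A*d
o(r) = -13 (o(r) = -5 - 1*8 = -5 - 8 = -13)
f = -13
(((107845 - 2277) - 30120) + 333949)/(59942 + f) = (((107845 - 2277) - 30120) + 333949)/(59942 - 13) = ((105568 - 30120) + 333949)/59929 = (75448 + 333949)*(1/59929) = 409397*(1/59929) = 409397/59929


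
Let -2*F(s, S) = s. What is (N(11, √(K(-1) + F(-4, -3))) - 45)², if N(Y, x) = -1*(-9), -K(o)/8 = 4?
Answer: 1296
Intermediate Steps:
F(s, S) = -s/2
K(o) = -32 (K(o) = -8*4 = -32)
N(Y, x) = 9
(N(11, √(K(-1) + F(-4, -3))) - 45)² = (9 - 45)² = (-36)² = 1296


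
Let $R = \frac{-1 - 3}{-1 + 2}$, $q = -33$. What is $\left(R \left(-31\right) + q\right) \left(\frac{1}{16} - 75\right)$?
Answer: $- \frac{109109}{16} \approx -6819.3$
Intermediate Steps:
$R = -4$ ($R = - \frac{4}{1} = \left(-4\right) 1 = -4$)
$\left(R \left(-31\right) + q\right) \left(\frac{1}{16} - 75\right) = \left(\left(-4\right) \left(-31\right) - 33\right) \left(\frac{1}{16} - 75\right) = \left(124 - 33\right) \left(\frac{1}{16} - 75\right) = 91 \left(- \frac{1199}{16}\right) = - \frac{109109}{16}$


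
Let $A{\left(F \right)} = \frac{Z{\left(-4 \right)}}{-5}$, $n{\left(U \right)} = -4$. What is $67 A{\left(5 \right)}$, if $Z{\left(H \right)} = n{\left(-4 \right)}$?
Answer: $\frac{268}{5} \approx 53.6$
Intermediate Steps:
$Z{\left(H \right)} = -4$
$A{\left(F \right)} = \frac{4}{5}$ ($A{\left(F \right)} = - \frac{4}{-5} = \left(-4\right) \left(- \frac{1}{5}\right) = \frac{4}{5}$)
$67 A{\left(5 \right)} = 67 \cdot \frac{4}{5} = \frac{268}{5}$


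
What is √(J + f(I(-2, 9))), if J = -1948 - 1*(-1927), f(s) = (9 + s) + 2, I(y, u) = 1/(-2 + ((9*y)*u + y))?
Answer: I*√275726/166 ≈ 3.1632*I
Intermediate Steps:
I(y, u) = 1/(-2 + y + 9*u*y) (I(y, u) = 1/(-2 + (9*u*y + y)) = 1/(-2 + (y + 9*u*y)) = 1/(-2 + y + 9*u*y))
f(s) = 11 + s
J = -21 (J = -1948 + 1927 = -21)
√(J + f(I(-2, 9))) = √(-21 + (11 + 1/(-2 - 2 + 9*9*(-2)))) = √(-21 + (11 + 1/(-2 - 2 - 162))) = √(-21 + (11 + 1/(-166))) = √(-21 + (11 - 1/166)) = √(-21 + 1825/166) = √(-1661/166) = I*√275726/166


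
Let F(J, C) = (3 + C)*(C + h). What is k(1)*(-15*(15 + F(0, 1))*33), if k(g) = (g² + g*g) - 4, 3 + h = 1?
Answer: 10890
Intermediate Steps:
h = -2 (h = -3 + 1 = -2)
F(J, C) = (-2 + C)*(3 + C) (F(J, C) = (3 + C)*(C - 2) = (3 + C)*(-2 + C) = (-2 + C)*(3 + C))
k(g) = -4 + 2*g² (k(g) = (g² + g²) - 4 = 2*g² - 4 = -4 + 2*g²)
k(1)*(-15*(15 + F(0, 1))*33) = (-4 + 2*1²)*(-15*(15 + (-6 + 1 + 1²))*33) = (-4 + 2*1)*(-15*(15 + (-6 + 1 + 1))*33) = (-4 + 2)*(-15*(15 - 4)*33) = -2*(-15*11)*33 = -(-330)*33 = -2*(-5445) = 10890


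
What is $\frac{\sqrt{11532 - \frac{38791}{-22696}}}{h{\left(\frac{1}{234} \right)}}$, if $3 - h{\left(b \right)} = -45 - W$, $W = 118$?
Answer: $\frac{\sqrt{1485277663462}}{1883768} \approx 0.64696$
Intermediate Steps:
$h{\left(b \right)} = 166$ ($h{\left(b \right)} = 3 - \left(-45 - 118\right) = 3 - -163 = 3 + 163 = 166$)
$\frac{\sqrt{11532 - \frac{38791}{-22696}}}{h{\left(\frac{1}{234} \right)}} = \frac{\sqrt{11532 - \frac{38791}{-22696}}}{166} = \sqrt{11532 - - \frac{38791}{22696}} \cdot \frac{1}{166} = \sqrt{11532 + \frac{38791}{22696}} \cdot \frac{1}{166} = \sqrt{\frac{261769063}{22696}} \cdot \frac{1}{166} = \frac{\sqrt{1485277663462}}{11348} \cdot \frac{1}{166} = \frac{\sqrt{1485277663462}}{1883768}$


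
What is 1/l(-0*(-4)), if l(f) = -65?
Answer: -1/65 ≈ -0.015385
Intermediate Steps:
1/l(-0*(-4)) = 1/(-65) = -1/65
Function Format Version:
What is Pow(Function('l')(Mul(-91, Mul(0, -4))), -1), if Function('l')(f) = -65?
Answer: Rational(-1, 65) ≈ -0.015385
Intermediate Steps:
Pow(Function('l')(Mul(-91, Mul(0, -4))), -1) = Pow(-65, -1) = Rational(-1, 65)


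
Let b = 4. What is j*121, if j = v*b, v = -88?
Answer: -42592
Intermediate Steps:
j = -352 (j = -88*4 = -352)
j*121 = -352*121 = -42592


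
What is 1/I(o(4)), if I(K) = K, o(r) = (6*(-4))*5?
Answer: -1/120 ≈ -0.0083333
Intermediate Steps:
o(r) = -120 (o(r) = -24*5 = -120)
1/I(o(4)) = 1/(-120) = -1/120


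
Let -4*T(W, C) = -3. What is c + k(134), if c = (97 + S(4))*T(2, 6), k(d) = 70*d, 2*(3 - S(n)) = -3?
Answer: 75649/8 ≈ 9456.1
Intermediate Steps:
T(W, C) = ¾ (T(W, C) = -¼*(-3) = ¾)
S(n) = 9/2 (S(n) = 3 - ½*(-3) = 3 + 3/2 = 9/2)
c = 609/8 (c = (97 + 9/2)*(¾) = (203/2)*(¾) = 609/8 ≈ 76.125)
c + k(134) = 609/8 + 70*134 = 609/8 + 9380 = 75649/8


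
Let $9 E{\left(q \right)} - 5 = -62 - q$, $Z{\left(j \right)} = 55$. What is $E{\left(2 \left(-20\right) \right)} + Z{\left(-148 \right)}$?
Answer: $\frac{478}{9} \approx 53.111$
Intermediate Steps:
$E{\left(q \right)} = - \frac{19}{3} - \frac{q}{9}$ ($E{\left(q \right)} = \frac{5}{9} + \frac{-62 - q}{9} = \frac{5}{9} - \left(\frac{62}{9} + \frac{q}{9}\right) = - \frac{19}{3} - \frac{q}{9}$)
$E{\left(2 \left(-20\right) \right)} + Z{\left(-148 \right)} = \left(- \frac{19}{3} - \frac{2 \left(-20\right)}{9}\right) + 55 = \left(- \frac{19}{3} - - \frac{40}{9}\right) + 55 = \left(- \frac{19}{3} + \frac{40}{9}\right) + 55 = - \frac{17}{9} + 55 = \frac{478}{9}$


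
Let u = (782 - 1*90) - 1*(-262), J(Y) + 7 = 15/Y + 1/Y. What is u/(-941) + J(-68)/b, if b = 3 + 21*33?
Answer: -3801157/3711304 ≈ -1.0242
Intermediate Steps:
J(Y) = -7 + 16/Y (J(Y) = -7 + (15/Y + 1/Y) = -7 + 16/Y)
u = 954 (u = (782 - 90) + 262 = 692 + 262 = 954)
b = 696 (b = 3 + 693 = 696)
u/(-941) + J(-68)/b = 954/(-941) + (-7 + 16/(-68))/696 = 954*(-1/941) + (-7 + 16*(-1/68))*(1/696) = -954/941 + (-7 - 4/17)*(1/696) = -954/941 - 123/17*1/696 = -954/941 - 41/3944 = -3801157/3711304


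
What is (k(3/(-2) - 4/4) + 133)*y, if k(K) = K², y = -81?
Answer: -45117/4 ≈ -11279.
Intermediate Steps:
(k(3/(-2) - 4/4) + 133)*y = ((3/(-2) - 4/4)² + 133)*(-81) = ((3*(-½) - 4*¼)² + 133)*(-81) = ((-3/2 - 1)² + 133)*(-81) = ((-5/2)² + 133)*(-81) = (25/4 + 133)*(-81) = (557/4)*(-81) = -45117/4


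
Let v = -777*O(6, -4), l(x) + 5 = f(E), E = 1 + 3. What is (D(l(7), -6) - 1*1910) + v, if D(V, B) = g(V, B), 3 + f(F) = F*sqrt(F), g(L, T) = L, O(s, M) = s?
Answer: -6572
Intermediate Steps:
E = 4
f(F) = -3 + F**(3/2) (f(F) = -3 + F*sqrt(F) = -3 + F**(3/2))
l(x) = 0 (l(x) = -5 + (-3 + 4**(3/2)) = -5 + (-3 + 8) = -5 + 5 = 0)
D(V, B) = V
v = -4662 (v = -777*6 = -4662)
(D(l(7), -6) - 1*1910) + v = (0 - 1*1910) - 4662 = (0 - 1910) - 4662 = -1910 - 4662 = -6572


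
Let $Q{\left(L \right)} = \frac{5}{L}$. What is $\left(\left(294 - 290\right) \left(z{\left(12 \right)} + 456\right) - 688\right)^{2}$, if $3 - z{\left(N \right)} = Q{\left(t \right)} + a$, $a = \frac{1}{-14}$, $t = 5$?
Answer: $\frac{64160100}{49} \approx 1.3094 \cdot 10^{6}$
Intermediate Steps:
$a = - \frac{1}{14} \approx -0.071429$
$z{\left(N \right)} = \frac{29}{14}$ ($z{\left(N \right)} = 3 - \left(\frac{5}{5} - \frac{1}{14}\right) = 3 - \left(5 \cdot \frac{1}{5} - \frac{1}{14}\right) = 3 - \left(1 - \frac{1}{14}\right) = 3 - \frac{13}{14} = \frac{29}{14}$)
$\left(\left(294 - 290\right) \left(z{\left(12 \right)} + 456\right) - 688\right)^{2} = \left(\left(294 - 290\right) \left(\frac{29}{14} + 456\right) - 688\right)^{2} = \left(4 \cdot \frac{6413}{14} - 688\right)^{2} = \left(\frac{12826}{7} - 688\right)^{2} = \left(\frac{8010}{7}\right)^{2} = \frac{64160100}{49}$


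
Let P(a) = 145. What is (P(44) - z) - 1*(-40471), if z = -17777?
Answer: 58393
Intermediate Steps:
(P(44) - z) - 1*(-40471) = (145 - 1*(-17777)) - 1*(-40471) = (145 + 17777) + 40471 = 17922 + 40471 = 58393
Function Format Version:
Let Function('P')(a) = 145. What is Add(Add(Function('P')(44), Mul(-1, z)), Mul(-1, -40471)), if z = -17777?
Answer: 58393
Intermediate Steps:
Add(Add(Function('P')(44), Mul(-1, z)), Mul(-1, -40471)) = Add(Add(145, Mul(-1, -17777)), Mul(-1, -40471)) = Add(Add(145, 17777), 40471) = Add(17922, 40471) = 58393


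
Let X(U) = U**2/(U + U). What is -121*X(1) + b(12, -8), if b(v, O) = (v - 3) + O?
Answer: -119/2 ≈ -59.500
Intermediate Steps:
b(v, O) = -3 + O + v (b(v, O) = (-3 + v) + O = -3 + O + v)
X(U) = U/2 (X(U) = U**2/((2*U)) = (1/(2*U))*U**2 = U/2)
-121*X(1) + b(12, -8) = -121/2 + (-3 - 8 + 12) = -121*1/2 + 1 = -121/2 + 1 = -119/2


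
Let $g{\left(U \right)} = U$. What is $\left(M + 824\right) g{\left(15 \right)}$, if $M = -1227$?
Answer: $-6045$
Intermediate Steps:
$\left(M + 824\right) g{\left(15 \right)} = \left(-1227 + 824\right) 15 = \left(-403\right) 15 = -6045$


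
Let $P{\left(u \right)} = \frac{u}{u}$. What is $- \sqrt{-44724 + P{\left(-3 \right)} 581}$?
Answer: $- i \sqrt{44143} \approx - 210.1 i$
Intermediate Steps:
$P{\left(u \right)} = 1$
$- \sqrt{-44724 + P{\left(-3 \right)} 581} = - \sqrt{-44724 + 1 \cdot 581} = - \sqrt{-44724 + 581} = - \sqrt{-44143} = - i \sqrt{44143}$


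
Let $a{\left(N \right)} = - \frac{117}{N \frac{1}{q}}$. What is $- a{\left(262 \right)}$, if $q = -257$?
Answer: $- \frac{30069}{262} \approx -114.77$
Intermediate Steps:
$a{\left(N \right)} = \frac{30069}{N}$ ($a{\left(N \right)} = - \frac{117}{N \frac{1}{-257}} = - \frac{117}{N \left(- \frac{1}{257}\right)} = - \frac{117}{\left(- \frac{1}{257}\right) N} = - 117 \left(- \frac{257}{N}\right) = \frac{30069}{N}$)
$- a{\left(262 \right)} = - \frac{30069}{262}$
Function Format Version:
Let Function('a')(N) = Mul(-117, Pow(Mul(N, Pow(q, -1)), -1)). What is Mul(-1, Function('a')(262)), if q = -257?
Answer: Rational(-30069, 262) ≈ -114.77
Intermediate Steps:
Function('a')(N) = Mul(30069, Pow(N, -1)) (Function('a')(N) = Mul(-117, Pow(Mul(N, Pow(-257, -1)), -1)) = Mul(-117, Pow(Mul(N, Rational(-1, 257)), -1)) = Mul(-117, Pow(Mul(Rational(-1, 257), N), -1)) = Mul(-117, Mul(-257, Pow(N, -1))) = Mul(30069, Pow(N, -1)))
Mul(-1, Function('a')(262)) = Mul(-1, Mul(30069, Pow(262, -1))) = Mul(-1, Mul(30069, Rational(1, 262))) = Mul(-1, Rational(30069, 262)) = Rational(-30069, 262)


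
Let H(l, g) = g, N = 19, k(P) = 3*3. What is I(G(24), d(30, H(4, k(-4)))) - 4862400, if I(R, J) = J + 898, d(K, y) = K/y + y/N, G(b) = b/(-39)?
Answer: -277105397/57 ≈ -4.8615e+6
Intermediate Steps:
k(P) = 9
G(b) = -b/39 (G(b) = b*(-1/39) = -b/39)
d(K, y) = y/19 + K/y (d(K, y) = K/y + y/19 = y/19 + K/y)
I(R, J) = 898 + J
I(G(24), d(30, H(4, k(-4)))) - 4862400 = (898 + ((1/19)*9 + 30/9)) - 4862400 = (898 + (9/19 + 30*(⅑))) - 4862400 = (898 + (9/19 + 10/3)) - 4862400 = (898 + 217/57) - 4862400 = 51403/57 - 4862400 = -277105397/57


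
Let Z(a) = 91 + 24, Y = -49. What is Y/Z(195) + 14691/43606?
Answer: -447229/5014690 ≈ -0.089184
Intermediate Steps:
Z(a) = 115
Y/Z(195) + 14691/43606 = -49/115 + 14691/43606 = -447229/5014690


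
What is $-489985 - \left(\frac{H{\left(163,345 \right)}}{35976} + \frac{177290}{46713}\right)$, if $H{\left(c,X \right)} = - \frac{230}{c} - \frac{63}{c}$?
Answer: $- \frac{14913578959765939}{30436571416} \approx -4.8999 \cdot 10^{5}$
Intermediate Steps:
$H{\left(c,X \right)} = - \frac{293}{c}$
$-489985 - \left(\frac{H{\left(163,345 \right)}}{35976} + \frac{177290}{46713}\right) = -489985 - \left(\frac{\left(-293\right) \frac{1}{163}}{35976} + \frac{177290}{46713}\right) = -489985 - \left(\left(-293\right) \frac{1}{163} \cdot \frac{1}{35976} + 177290 \cdot \frac{1}{46713}\right) = -489985 - \left(\left(- \frac{293}{163}\right) \frac{1}{35976} + \frac{177290}{46713}\right) = -489985 - \left(- \frac{293}{5864088} + \frac{177290}{46713}\right) = -489985 - \frac{115514497179}{30436571416} = - \frac{14913578959765939}{30436571416}$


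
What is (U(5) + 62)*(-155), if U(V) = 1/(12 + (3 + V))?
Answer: -38471/4 ≈ -9617.8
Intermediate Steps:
U(V) = 1/(15 + V)
(U(5) + 62)*(-155) = (1/(15 + 5) + 62)*(-155) = (1/20 + 62)*(-155) = (1241/20)*(-155) = -38471/4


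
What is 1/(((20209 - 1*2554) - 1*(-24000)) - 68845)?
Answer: -1/27190 ≈ -3.6778e-5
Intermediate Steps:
1/(((20209 - 1*2554) - 1*(-24000)) - 68845) = 1/(((20209 - 2554) + 24000) - 68845) = 1/((17655 + 24000) - 68845) = 1/(41655 - 68845) = 1/(-27190) = -1/27190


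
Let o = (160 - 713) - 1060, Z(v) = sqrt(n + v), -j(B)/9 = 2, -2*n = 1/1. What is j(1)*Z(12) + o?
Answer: -1613 - 9*sqrt(46) ≈ -1674.0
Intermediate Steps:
n = -1/2 (n = -1/2/1 = -1/2*1 = -1/2 ≈ -0.50000)
j(B) = -18 (j(B) = -9*2 = -18)
Z(v) = sqrt(-1/2 + v)
o = -1613 (o = -553 - 1060 = -1613)
j(1)*Z(12) + o = -9*sqrt(-2 + 4*12) - 1613 = -9*sqrt(-2 + 48) - 1613 = -9*sqrt(46) - 1613 = -1613 - 9*sqrt(46)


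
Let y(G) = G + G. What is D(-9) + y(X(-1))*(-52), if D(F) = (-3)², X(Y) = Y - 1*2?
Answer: 321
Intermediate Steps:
X(Y) = -2 + Y (X(Y) = Y - 2 = -2 + Y)
y(G) = 2*G
D(F) = 9
D(-9) + y(X(-1))*(-52) = 9 + (2*(-2 - 1))*(-52) = 9 + (2*(-3))*(-52) = 9 - 6*(-52) = 9 + 312 = 321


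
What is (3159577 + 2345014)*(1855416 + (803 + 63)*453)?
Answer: 12372746254974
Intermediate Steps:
(3159577 + 2345014)*(1855416 + (803 + 63)*453) = 5504591*(1855416 + 866*453) = 5504591*(1855416 + 392298) = 5504591*2247714 = 12372746254974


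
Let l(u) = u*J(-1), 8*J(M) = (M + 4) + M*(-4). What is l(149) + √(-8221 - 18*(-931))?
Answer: 1043/8 + √8537 ≈ 222.77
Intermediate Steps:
J(M) = ½ - 3*M/8 (J(M) = ((M + 4) + M*(-4))/8 = ((4 + M) - 4*M)/8 = (4 - 3*M)/8 = ½ - 3*M/8)
l(u) = 7*u/8 (l(u) = u*(½ - 3/8*(-1)) = u*(½ + 3/8) = u*(7/8) = 7*u/8)
l(149) + √(-8221 - 18*(-931)) = (7/8)*149 + √(-8221 - 18*(-931)) = 1043/8 + √(-8221 + 16758) = 1043/8 + √8537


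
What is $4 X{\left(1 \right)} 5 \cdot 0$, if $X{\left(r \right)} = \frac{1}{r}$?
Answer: $0$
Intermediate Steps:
$4 X{\left(1 \right)} 5 \cdot 0 = \frac{4}{1} \cdot 5 \cdot 0 = 4 \cdot 1 \cdot 0 = 4 \cdot 0 = 0$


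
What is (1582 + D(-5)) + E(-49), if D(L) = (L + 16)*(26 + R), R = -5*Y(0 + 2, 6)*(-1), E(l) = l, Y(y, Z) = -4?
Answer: 1599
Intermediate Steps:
R = -20 (R = -5*(-4)*(-1) = 20*(-1) = -20)
D(L) = 96 + 6*L (D(L) = (L + 16)*(26 - 20) = (16 + L)*6 = 96 + 6*L)
(1582 + D(-5)) + E(-49) = (1582 + (96 + 6*(-5))) - 49 = (1582 + (96 - 30)) - 49 = (1582 + 66) - 49 = 1648 - 49 = 1599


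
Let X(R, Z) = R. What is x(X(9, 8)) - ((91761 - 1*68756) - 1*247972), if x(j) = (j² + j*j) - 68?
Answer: 225061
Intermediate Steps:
x(j) = -68 + 2*j² (x(j) = (j² + j²) - 68 = 2*j² - 68 = -68 + 2*j²)
x(X(9, 8)) - ((91761 - 1*68756) - 1*247972) = (-68 + 2*9²) - ((91761 - 1*68756) - 1*247972) = (-68 + 2*81) - ((91761 - 68756) - 247972) = (-68 + 162) - (23005 - 247972) = 94 - 1*(-224967) = 94 + 224967 = 225061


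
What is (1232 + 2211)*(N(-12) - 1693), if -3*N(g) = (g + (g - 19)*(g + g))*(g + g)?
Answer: 14333209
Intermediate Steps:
N(g) = -2*g*(g + 2*g*(-19 + g))/3 (N(g) = -(g + (g - 19)*(g + g))*(g + g)/3 = -(g + (-19 + g)*(2*g))*2*g/3 = -(g + 2*g*(-19 + g))*2*g/3 = -2*g*(g + 2*g*(-19 + g))/3)
(1232 + 2211)*(N(-12) - 1693) = (1232 + 2211)*((⅔)*(-12)²*(37 - 2*(-12)) - 1693) = 3443*((⅔)*144*(37 + 24) - 1693) = 3443*((⅔)*144*61 - 1693) = 3443*(5856 - 1693) = 3443*4163 = 14333209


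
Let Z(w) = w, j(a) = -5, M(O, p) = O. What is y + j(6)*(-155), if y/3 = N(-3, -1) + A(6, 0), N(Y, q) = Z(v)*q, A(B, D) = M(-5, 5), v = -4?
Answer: 772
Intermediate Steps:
A(B, D) = -5
N(Y, q) = -4*q
y = -3 (y = 3*(-4*(-1) - 5) = 3*(4 - 5) = 3*(-1) = -3)
y + j(6)*(-155) = -3 - 5*(-155) = -3 + 775 = 772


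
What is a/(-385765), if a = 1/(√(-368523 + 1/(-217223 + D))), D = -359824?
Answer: I*√122711982632118354/82034891404130230 ≈ 4.2702e-9*I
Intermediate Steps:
a = -I*√122711982632118354/212655091582 (a = 1/(√(-368523 + 1/(-217223 - 359824))) = 1/(√(-368523 + 1/(-577047))) = 1/(√(-368523 - 1/577047)) = 1/(√(-212655091582/577047)) = 1/(I*√122711982632118354/577047) = -I*√122711982632118354/212655091582 ≈ -0.0016473*I)
a/(-385765) = -I*√122711982632118354/212655091582/(-385765) = -I*√122711982632118354/212655091582*(-1/385765) = I*√122711982632118354/82034891404130230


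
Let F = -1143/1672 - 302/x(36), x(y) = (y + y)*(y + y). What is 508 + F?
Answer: 274795933/541728 ≈ 507.26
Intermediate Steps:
x(y) = 4*y**2 (x(y) = (2*y)*(2*y) = 4*y**2)
F = -401891/541728 (F = -1143/1672 - 302/(4*36**2) = -1143*1/1672 - 302/(4*1296) = -1143/1672 - 302/5184 = -1143/1672 - 302*1/5184 = -1143/1672 - 151/2592 = -401891/541728 ≈ -0.74187)
508 + F = 508 - 401891/541728 = 274795933/541728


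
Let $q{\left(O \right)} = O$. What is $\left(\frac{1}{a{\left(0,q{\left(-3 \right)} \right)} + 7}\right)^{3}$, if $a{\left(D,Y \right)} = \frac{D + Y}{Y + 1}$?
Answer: $\frac{8}{4913} \approx 0.0016283$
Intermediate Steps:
$a{\left(D,Y \right)} = \frac{D + Y}{1 + Y}$
$\left(\frac{1}{a{\left(0,q{\left(-3 \right)} \right)} + 7}\right)^{3} = \left(\frac{1}{\frac{0 - 3}{1 - 3} + 7}\right)^{3} = \left(\frac{1}{\frac{1}{-2} \left(-3\right) + 7}\right)^{3} = \left(\frac{1}{\left(- \frac{1}{2}\right) \left(-3\right) + 7}\right)^{3} = \left(\frac{1}{\frac{3}{2} + 7}\right)^{3} = \left(\frac{1}{\frac{17}{2}}\right)^{3} = \left(\frac{2}{17}\right)^{3} = \frac{8}{4913}$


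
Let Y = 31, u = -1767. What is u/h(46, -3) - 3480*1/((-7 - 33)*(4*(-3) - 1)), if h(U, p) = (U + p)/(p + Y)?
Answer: -646929/559 ≈ -1157.3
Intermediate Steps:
h(U, p) = (U + p)/(31 + p) (h(U, p) = (U + p)/(p + 31) = (U + p)/(31 + p))
u/h(46, -3) - 3480*1/((-7 - 33)*(4*(-3) - 1)) = -1767*(31 - 3)/(46 - 3) - 3480*1/((-7 - 33)*(4*(-3) - 1)) = -1767/(43/28) - 3480*(-1/(40*(-12 - 1))) = -1767/((1/28)*43) - 3480/((-40*(-13))) = -1767/43/28 - 3480/520 = -1767*28/43 - 3480*1/520 = -49476/43 - 87/13 = -646929/559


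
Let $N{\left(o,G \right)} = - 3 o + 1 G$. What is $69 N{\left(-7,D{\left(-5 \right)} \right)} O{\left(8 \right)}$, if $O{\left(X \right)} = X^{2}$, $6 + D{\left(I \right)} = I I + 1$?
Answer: $181056$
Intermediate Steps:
$D{\left(I \right)} = -5 + I^{2}$ ($D{\left(I \right)} = -6 + \left(I I + 1\right) = -6 + \left(I^{2} + 1\right) = -6 + \left(1 + I^{2}\right) = -5 + I^{2}$)
$N{\left(o,G \right)} = G - 3 o$ ($N{\left(o,G \right)} = - 3 o + G = G - 3 o$)
$69 N{\left(-7,D{\left(-5 \right)} \right)} O{\left(8 \right)} = 69 \left(\left(-5 + \left(-5\right)^{2}\right) - -21\right) 8^{2} = 69 \left(\left(-5 + 25\right) + 21\right) 64 = 69 \left(20 + 21\right) 64 = 69 \cdot 41 \cdot 64 = 2829 \cdot 64 = 181056$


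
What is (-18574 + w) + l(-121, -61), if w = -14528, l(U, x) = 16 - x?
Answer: -33025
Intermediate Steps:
(-18574 + w) + l(-121, -61) = (-18574 - 14528) + (16 - 1*(-61)) = -33102 + (16 + 61) = -33102 + 77 = -33025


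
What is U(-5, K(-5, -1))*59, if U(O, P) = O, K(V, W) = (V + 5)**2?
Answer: -295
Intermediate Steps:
K(V, W) = (5 + V)**2
U(-5, K(-5, -1))*59 = -5*59 = -295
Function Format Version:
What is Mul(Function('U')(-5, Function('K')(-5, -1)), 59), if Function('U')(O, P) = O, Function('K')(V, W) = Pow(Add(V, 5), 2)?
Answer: -295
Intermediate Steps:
Function('K')(V, W) = Pow(Add(5, V), 2)
Mul(Function('U')(-5, Function('K')(-5, -1)), 59) = Mul(-5, 59) = -295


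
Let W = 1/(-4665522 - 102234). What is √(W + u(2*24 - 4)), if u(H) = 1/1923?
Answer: √134861229745921/509355266 ≈ 0.022799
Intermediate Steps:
W = -1/4767756 (W = 1/(-4767756) = -1/4767756 ≈ -2.0974e-7)
u(H) = 1/1923
√(W + u(2*24 - 4)) = √(-1/4767756 + 1/1923) = √(529537/1018710532) = √134861229745921/509355266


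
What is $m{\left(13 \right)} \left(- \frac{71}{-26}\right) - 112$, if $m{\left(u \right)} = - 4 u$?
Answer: $-254$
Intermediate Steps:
$m{\left(13 \right)} \left(- \frac{71}{-26}\right) - 112 = \left(-4\right) 13 \left(- \frac{71}{-26}\right) - 112 = - 52 \left(\left(-71\right) \left(- \frac{1}{26}\right)\right) - 112 = \left(-52\right) \frac{71}{26} - 112 = -142 - 112 = -254$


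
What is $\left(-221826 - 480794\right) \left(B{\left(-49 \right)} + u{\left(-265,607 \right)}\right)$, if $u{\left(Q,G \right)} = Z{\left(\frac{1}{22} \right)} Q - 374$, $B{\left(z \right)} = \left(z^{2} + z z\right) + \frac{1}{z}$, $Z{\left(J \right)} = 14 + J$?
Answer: $- \frac{267345856070}{539} \approx -4.96 \cdot 10^{8}$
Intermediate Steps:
$B{\left(z \right)} = \frac{1}{z} + 2 z^{2}$ ($B{\left(z \right)} = \left(z^{2} + z^{2}\right) + \frac{1}{z} = 2 z^{2} + \frac{1}{z} = \frac{1}{z} + 2 z^{2}$)
$u{\left(Q,G \right)} = -374 + \frac{309 Q}{22}$ ($u{\left(Q,G \right)} = \left(14 + \frac{1}{22}\right) Q - 374 = \frac{309 Q}{22} - 374 = -374 + \frac{309 Q}{22}$)
$\left(-221826 - 480794\right) \left(B{\left(-49 \right)} + u{\left(-265,607 \right)}\right) = \left(-221826 - 480794\right) \left(\frac{1 + 2 \left(-49\right)^{3}}{-49} + \left(-374 + \frac{309}{22} \left(-265\right)\right)\right) = - 702620 \left(- \frac{1 + 2 \left(-117649\right)}{49} - \frac{90113}{22}\right) = - 702620 \left(- \frac{1 - 235298}{49} - \frac{90113}{22}\right) = - 702620 \left(\left(- \frac{1}{49}\right) \left(-235297\right) - \frac{90113}{22}\right) = - 702620 \left(\frac{235297}{49} - \frac{90113}{22}\right) = \left(-702620\right) \frac{760997}{1078} = - \frac{267345856070}{539}$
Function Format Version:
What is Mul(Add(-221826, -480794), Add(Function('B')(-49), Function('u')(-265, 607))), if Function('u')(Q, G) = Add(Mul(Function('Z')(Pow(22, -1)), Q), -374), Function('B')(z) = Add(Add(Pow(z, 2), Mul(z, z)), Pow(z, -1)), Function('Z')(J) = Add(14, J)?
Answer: Rational(-267345856070, 539) ≈ -4.9600e+8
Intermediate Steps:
Function('B')(z) = Add(Pow(z, -1), Mul(2, Pow(z, 2))) (Function('B')(z) = Add(Add(Pow(z, 2), Pow(z, 2)), Pow(z, -1)) = Add(Mul(2, Pow(z, 2)), Pow(z, -1)) = Add(Pow(z, -1), Mul(2, Pow(z, 2))))
Function('u')(Q, G) = Add(-374, Mul(Rational(309, 22), Q)) (Function('u')(Q, G) = Add(Mul(Add(14, Pow(22, -1)), Q), -374) = Add(Mul(Add(14, Rational(1, 22)), Q), -374) = Add(Mul(Rational(309, 22), Q), -374) = Add(-374, Mul(Rational(309, 22), Q)))
Mul(Add(-221826, -480794), Add(Function('B')(-49), Function('u')(-265, 607))) = Mul(Add(-221826, -480794), Add(Mul(Pow(-49, -1), Add(1, Mul(2, Pow(-49, 3)))), Add(-374, Mul(Rational(309, 22), -265)))) = Mul(-702620, Add(Mul(Rational(-1, 49), Add(1, Mul(2, -117649))), Add(-374, Rational(-81885, 22)))) = Mul(-702620, Add(Mul(Rational(-1, 49), Add(1, -235298)), Rational(-90113, 22))) = Mul(-702620, Add(Mul(Rational(-1, 49), -235297), Rational(-90113, 22))) = Mul(-702620, Add(Rational(235297, 49), Rational(-90113, 22))) = Mul(-702620, Rational(760997, 1078)) = Rational(-267345856070, 539)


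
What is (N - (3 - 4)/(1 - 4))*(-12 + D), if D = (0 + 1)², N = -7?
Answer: 242/3 ≈ 80.667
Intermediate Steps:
D = 1 (D = 1² = 1)
(N - (3 - 4)/(1 - 4))*(-12 + D) = (-7 - (3 - 4)/(1 - 4))*(-12 + 1) = (-7 - (-1)/(-3))*(-11) = (-7 - (-1)*(-1)/3)*(-11) = (-7 - 1*⅓)*(-11) = (-7 - ⅓)*(-11) = -22/3*(-11) = 242/3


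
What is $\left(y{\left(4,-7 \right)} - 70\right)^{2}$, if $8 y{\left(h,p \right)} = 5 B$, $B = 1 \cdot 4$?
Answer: $\frac{18225}{4} \approx 4556.3$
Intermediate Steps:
$B = 4$
$y{\left(h,p \right)} = \frac{5}{2}$ ($y{\left(h,p \right)} = \frac{5 \cdot 4}{8} = \frac{1}{8} \cdot 20 = \frac{5}{2}$)
$\left(y{\left(4,-7 \right)} - 70\right)^{2} = \left(\frac{5}{2} - 70\right)^{2} = \left(- \frac{135}{2}\right)^{2} = \frac{18225}{4}$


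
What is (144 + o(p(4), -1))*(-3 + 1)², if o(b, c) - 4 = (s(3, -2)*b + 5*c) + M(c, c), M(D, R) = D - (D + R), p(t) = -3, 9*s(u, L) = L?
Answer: 1736/3 ≈ 578.67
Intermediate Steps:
s(u, L) = L/9
M(D, R) = -R (M(D, R) = D + (-D - R) = -R)
o(b, c) = 4 + 4*c - 2*b/9 (o(b, c) = 4 + ((((⅑)*(-2))*b + 5*c) - c) = 4 + ((-2*b/9 + 5*c) - c) = 4 + ((5*c - 2*b/9) - c) = 4 + (4*c - 2*b/9) = 4 + 4*c - 2*b/9)
(144 + o(p(4), -1))*(-3 + 1)² = (144 + (4 + 4*(-1) - 2/9*(-3)))*(-3 + 1)² = (144 + (4 - 4 + ⅔))*(-2)² = (144 + ⅔)*4 = (434/3)*4 = 1736/3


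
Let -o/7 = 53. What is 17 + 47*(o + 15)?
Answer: -16715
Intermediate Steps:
o = -371 (o = -7*53 = -371)
17 + 47*(o + 15) = 17 + 47*(-371 + 15) = 17 + 47*(-356) = 17 - 16732 = -16715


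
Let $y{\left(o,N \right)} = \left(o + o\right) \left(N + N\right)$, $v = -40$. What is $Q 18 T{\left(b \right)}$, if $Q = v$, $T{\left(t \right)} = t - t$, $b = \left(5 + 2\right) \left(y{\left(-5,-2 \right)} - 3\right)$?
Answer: $0$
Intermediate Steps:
$y{\left(o,N \right)} = 4 N o$ ($y{\left(o,N \right)} = 2 o 2 N = 4 N o$)
$b = 259$ ($b = \left(5 + 2\right) \left(4 \left(-2\right) \left(-5\right) - 3\right) = 7 \left(40 - 3\right) = 7 \cdot 37 = 259$)
$T{\left(t \right)} = 0$
$Q = -40$
$Q 18 T{\left(b \right)} = \left(-40\right) 18 \cdot 0 = \left(-720\right) 0 = 0$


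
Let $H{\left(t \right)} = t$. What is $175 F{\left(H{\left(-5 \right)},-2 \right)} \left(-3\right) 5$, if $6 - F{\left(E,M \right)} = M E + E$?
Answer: $-2625$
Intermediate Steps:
$F{\left(E,M \right)} = 6 - E - E M$ ($F{\left(E,M \right)} = 6 - \left(M E + E\right) = 6 - \left(E M + E\right) = 6 - \left(E + E M\right) = 6 - E - E M$)
$175 F{\left(H{\left(-5 \right)},-2 \right)} \left(-3\right) 5 = 175 \left(6 - -5 - \left(-5\right) \left(-2\right)\right) \left(-3\right) 5 = 175 \left(6 + 5 - 10\right) \left(-3\right) 5 = 175 \cdot 1 \left(-3\right) 5 = 175 \left(\left(-3\right) 5\right) = 175 \left(-15\right) = -2625$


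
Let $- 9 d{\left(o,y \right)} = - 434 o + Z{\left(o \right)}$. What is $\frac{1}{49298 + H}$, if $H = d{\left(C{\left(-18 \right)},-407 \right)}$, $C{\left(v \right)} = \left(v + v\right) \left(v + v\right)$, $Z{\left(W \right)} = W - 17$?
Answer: $\frac{9}{1004867} \approx 8.9564 \cdot 10^{-6}$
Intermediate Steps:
$Z{\left(W \right)} = -17 + W$
$C{\left(v \right)} = 4 v^{2}$ ($C{\left(v \right)} = 2 v 2 v = 4 v^{2}$)
$d{\left(o,y \right)} = \frac{17}{9} + \frac{433 o}{9}$ ($d{\left(o,y \right)} = - \frac{- 434 o + \left(-17 + o\right)}{9} = - \frac{-17 - 433 o}{9} = \frac{17}{9} + \frac{433 o}{9}$)
$H = \frac{561185}{9}$ ($H = \frac{17}{9} + \frac{433 \cdot 4 \left(-18\right)^{2}}{9} = \frac{17}{9} + \frac{433 \cdot 4 \cdot 324}{9} = \frac{17}{9} + \frac{433}{9} \cdot 1296 = \frac{17}{9} + 62352 = \frac{561185}{9} \approx 62354.0$)
$\frac{1}{49298 + H} = \frac{1}{49298 + \frac{561185}{9}} = \frac{1}{\frac{1004867}{9}} = \frac{9}{1004867}$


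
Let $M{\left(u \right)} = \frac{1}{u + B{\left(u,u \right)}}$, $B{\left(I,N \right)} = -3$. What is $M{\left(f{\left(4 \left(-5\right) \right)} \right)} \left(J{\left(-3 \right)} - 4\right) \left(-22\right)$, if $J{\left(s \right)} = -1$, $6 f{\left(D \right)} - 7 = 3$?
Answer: $- \frac{165}{2} \approx -82.5$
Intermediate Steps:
$f{\left(D \right)} = \frac{5}{3}$ ($f{\left(D \right)} = \frac{7}{6} + \frac{1}{6} \cdot 3 = \frac{7}{6} + \frac{1}{2} = \frac{5}{3}$)
$M{\left(u \right)} = \frac{1}{-3 + u}$ ($M{\left(u \right)} = \frac{1}{u - 3} = \frac{1}{-3 + u}$)
$M{\left(f{\left(4 \left(-5\right) \right)} \right)} \left(J{\left(-3 \right)} - 4\right) \left(-22\right) = \frac{\left(-1 - 4\right) \left(-22\right)}{-3 + \frac{5}{3}} = \frac{\left(-1 - 4\right) \left(-22\right)}{- \frac{4}{3}} = - \frac{3 \left(\left(-5\right) \left(-22\right)\right)}{4} = \left(- \frac{3}{4}\right) 110 = - \frac{165}{2}$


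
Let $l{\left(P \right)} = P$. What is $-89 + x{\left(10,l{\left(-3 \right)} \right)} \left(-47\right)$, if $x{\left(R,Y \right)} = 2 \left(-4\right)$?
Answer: $287$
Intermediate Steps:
$x{\left(R,Y \right)} = -8$
$-89 + x{\left(10,l{\left(-3 \right)} \right)} \left(-47\right) = -89 - -376 = -89 + 376 = 287$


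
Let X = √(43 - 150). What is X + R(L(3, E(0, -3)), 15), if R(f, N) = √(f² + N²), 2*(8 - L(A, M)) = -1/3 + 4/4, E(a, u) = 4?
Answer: √2554/3 + I*√107 ≈ 16.846 + 10.344*I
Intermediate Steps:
L(A, M) = 23/3 (L(A, M) = 8 - (-1/3 + 4/4)/2 = 8 - (-1*⅓ + 4*(¼))/2 = 8 - (-⅓ + 1)/2 = 8 - ½*⅔ = 8 - ⅓ = 23/3)
R(f, N) = √(N² + f²)
X = I*√107 (X = √(-107) = I*√107 ≈ 10.344*I)
X + R(L(3, E(0, -3)), 15) = I*√107 + √(15² + (23/3)²) = I*√107 + √(225 + 529/9) = I*√107 + √(2554/9) = I*√107 + √2554/3 = √2554/3 + I*√107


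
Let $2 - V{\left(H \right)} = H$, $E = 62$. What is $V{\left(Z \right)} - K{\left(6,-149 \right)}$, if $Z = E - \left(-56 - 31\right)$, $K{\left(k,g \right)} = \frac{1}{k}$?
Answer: $- \frac{883}{6} \approx -147.17$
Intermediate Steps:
$Z = 149$ ($Z = 62 - \left(-56 - 31\right) = 62 - -87 = 62 + 87 = 149$)
$V{\left(H \right)} = 2 - H$
$V{\left(Z \right)} - K{\left(6,-149 \right)} = \left(2 - 149\right) - \frac{1}{6} = -147 - \frac{1}{6} = - \frac{883}{6}$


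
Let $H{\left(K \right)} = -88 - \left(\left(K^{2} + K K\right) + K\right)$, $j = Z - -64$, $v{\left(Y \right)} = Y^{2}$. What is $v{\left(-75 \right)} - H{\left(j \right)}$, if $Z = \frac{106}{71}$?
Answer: $\frac{72374383}{5041} \approx 14357.0$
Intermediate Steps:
$Z = \frac{106}{71}$ ($Z = 106 \cdot \frac{1}{71} = \frac{106}{71} \approx 1.493$)
$j = \frac{4650}{71}$ ($j = \frac{106}{71} - -64 = \frac{106}{71} + 64 = \frac{4650}{71} \approx 65.493$)
$H{\left(K \right)} = -88 - K - 2 K^{2}$ ($H{\left(K \right)} = -88 - \left(\left(K^{2} + K^{2}\right) + K\right) = -88 - \left(2 K^{2} + K\right) = -88 - \left(K + 2 K^{2}\right) = -88 - K - 2 K^{2}$)
$v{\left(-75 \right)} - H{\left(j \right)} = \left(-75\right)^{2} - \left(-88 - \frac{4650}{71} - 2 \left(\frac{4650}{71}\right)^{2}\right) = 5625 - \left(-88 - \frac{4650}{71} - \frac{43245000}{5041}\right) = 5625 - - \frac{44018758}{5041} = 5625 + \frac{44018758}{5041} = \frac{72374383}{5041}$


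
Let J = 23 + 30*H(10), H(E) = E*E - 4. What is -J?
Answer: -2903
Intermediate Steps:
H(E) = -4 + E² (H(E) = E² - 4 = -4 + E²)
J = 2903 (J = 23 + 30*(-4 + 10²) = 23 + 30*(-4 + 100) = 23 + 30*96 = 23 + 2880 = 2903)
-J = -1*2903 = -2903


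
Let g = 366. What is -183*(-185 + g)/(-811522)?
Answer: 33123/811522 ≈ 0.040816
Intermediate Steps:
-183*(-185 + g)/(-811522) = -183*(-185 + 366)/(-811522) = -183*181*(-1/811522) = -33123*(-1/811522) = 33123/811522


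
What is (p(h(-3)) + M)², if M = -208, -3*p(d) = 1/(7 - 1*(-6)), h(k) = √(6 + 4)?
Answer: 65820769/1521 ≈ 43275.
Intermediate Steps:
h(k) = √10
p(d) = -1/39 (p(d) = -1/(3*(7 - 1*(-6))) = -1/(3*(7 + 6)) = -⅓/13 = -⅓*1/13 = -1/39)
(p(h(-3)) + M)² = (-1/39 - 208)² = (-8113/39)² = 65820769/1521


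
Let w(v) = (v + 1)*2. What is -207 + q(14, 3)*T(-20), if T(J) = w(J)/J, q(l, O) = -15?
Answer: -471/2 ≈ -235.50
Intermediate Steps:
w(v) = 2 + 2*v (w(v) = (1 + v)*2 = 2 + 2*v)
T(J) = (2 + 2*J)/J
-207 + q(14, 3)*T(-20) = -207 - 15*(2 + 2/(-20)) = -207 - 15*(2 + 2*(-1/20)) = -207 - 15*(2 - ⅒) = -207 - 15*19/10 = -207 - 57/2 = -471/2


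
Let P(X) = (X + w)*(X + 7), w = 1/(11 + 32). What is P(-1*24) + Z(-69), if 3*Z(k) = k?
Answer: 16538/43 ≈ 384.60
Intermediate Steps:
Z(k) = k/3
w = 1/43 ≈ 0.023256
P(X) = (7 + X)*(1/43 + X) (P(X) = (X + 1/43)*(X + 7) = (1/43 + X)*(7 + X) = (7 + X)*(1/43 + X))
P(-1*24) + Z(-69) = (7/43 + (-1*24)² + 302*(-1*24)/43) + (⅓)*(-69) = (7/43 + (-24)² + (302/43)*(-24)) - 23 = (7/43 + 576 - 7248/43) - 23 = 17527/43 - 23 = 16538/43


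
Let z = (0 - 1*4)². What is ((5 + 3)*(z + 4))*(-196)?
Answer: -31360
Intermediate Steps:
z = 16 (z = (0 - 4)² = (-4)² = 16)
((5 + 3)*(z + 4))*(-196) = ((5 + 3)*(16 + 4))*(-196) = (8*20)*(-196) = 160*(-196) = -31360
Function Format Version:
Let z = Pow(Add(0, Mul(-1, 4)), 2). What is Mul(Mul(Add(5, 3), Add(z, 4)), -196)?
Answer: -31360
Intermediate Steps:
z = 16 (z = Pow(Add(0, -4), 2) = Pow(-4, 2) = 16)
Mul(Mul(Add(5, 3), Add(z, 4)), -196) = Mul(Mul(Add(5, 3), Add(16, 4)), -196) = Mul(Mul(8, 20), -196) = Mul(160, -196) = -31360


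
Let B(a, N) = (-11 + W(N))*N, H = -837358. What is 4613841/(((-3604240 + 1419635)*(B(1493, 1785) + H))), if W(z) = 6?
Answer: 4613841/1848794073215 ≈ 2.4956e-6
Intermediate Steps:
B(a, N) = -5*N (B(a, N) = (-11 + 6)*N = -5*N)
4613841/(((-3604240 + 1419635)*(B(1493, 1785) + H))) = 4613841/(((-3604240 + 1419635)*(-5*1785 - 837358))) = 4613841/((-2184605*(-8925 - 837358))) = 4613841/((-2184605*(-846283))) = 4613841/1848794073215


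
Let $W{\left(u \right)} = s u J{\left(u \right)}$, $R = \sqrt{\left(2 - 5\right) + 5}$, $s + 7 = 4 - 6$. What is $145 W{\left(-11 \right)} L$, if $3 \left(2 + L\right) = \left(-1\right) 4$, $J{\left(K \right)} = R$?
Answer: $- 47850 \sqrt{2} \approx -67670.0$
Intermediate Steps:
$s = -9$ ($s = -7 + \left(4 - 6\right) = -7 - 2 = -9$)
$R = \sqrt{2}$ ($R = \sqrt{\left(2 - 5\right) + 5} = \sqrt{-3 + 5} = \sqrt{2} \approx 1.4142$)
$J{\left(K \right)} = \sqrt{2}$
$W{\left(u \right)} = - 9 u \sqrt{2}$
$L = - \frac{10}{3}$ ($L = -2 + \frac{\left(-1\right) 4}{3} = -2 + \frac{1}{3} \left(-4\right) = -2 - \frac{4}{3} = - \frac{10}{3} \approx -3.3333$)
$145 W{\left(-11 \right)} L = 145 \left(\left(-9\right) \left(-11\right) \sqrt{2}\right) \left(- \frac{10}{3}\right) = 145 \cdot 99 \sqrt{2} \left(- \frac{10}{3}\right) = 14355 \sqrt{2} \left(- \frac{10}{3}\right) = - 47850 \sqrt{2}$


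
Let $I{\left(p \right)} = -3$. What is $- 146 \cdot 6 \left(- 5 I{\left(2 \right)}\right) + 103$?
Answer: $-13037$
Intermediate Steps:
$- 146 \cdot 6 \left(- 5 I{\left(2 \right)}\right) + 103 = - 146 \cdot 6 \left(\left(-5\right) \left(-3\right)\right) + 103 = - 146 \cdot 6 \cdot 15 + 103 = \left(-146\right) 90 + 103 = -13140 + 103 = -13037$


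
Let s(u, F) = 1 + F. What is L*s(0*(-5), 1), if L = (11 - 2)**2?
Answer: 162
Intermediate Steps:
L = 81 (L = 9**2 = 81)
L*s(0*(-5), 1) = 81*(1 + 1) = 81*2 = 162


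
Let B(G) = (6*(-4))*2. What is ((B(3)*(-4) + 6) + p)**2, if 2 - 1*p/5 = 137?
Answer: 227529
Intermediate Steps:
p = -675 (p = 10 - 5*137 = 10 - 685 = -675)
B(G) = -48 (B(G) = -24*2 = -48)
((B(3)*(-4) + 6) + p)**2 = ((-48*(-4) + 6) - 675)**2 = ((192 + 6) - 675)**2 = (198 - 675)**2 = (-477)**2 = 227529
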